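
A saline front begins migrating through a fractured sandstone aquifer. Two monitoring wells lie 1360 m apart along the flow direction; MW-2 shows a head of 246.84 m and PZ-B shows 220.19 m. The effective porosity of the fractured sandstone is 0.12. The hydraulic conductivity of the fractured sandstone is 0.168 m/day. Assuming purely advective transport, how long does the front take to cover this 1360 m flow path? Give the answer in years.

Hydraulic gradient i = (246.84 − 220.19) / 1360 = 26.65 / 1360 = 0.01960.
Darcy flux q = K · i = 0.1680 × 0.01960 = 0.003292 m/day.
Seepage velocity v = q / n_e = 0.003292 / 0.12 = 0.02743 m/day.
Travel time t = L / v = 1360 / 0.02743 = 49574 days = 135.7 years.

136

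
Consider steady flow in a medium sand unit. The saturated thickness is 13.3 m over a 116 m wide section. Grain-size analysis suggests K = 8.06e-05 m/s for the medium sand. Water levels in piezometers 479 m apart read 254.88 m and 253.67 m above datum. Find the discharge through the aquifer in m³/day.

27.1

Convert K: 8.06e-05 m/s × 86400 = 6.964 m/day.
Cross-sectional area A = 116 × 13.3 = 1543 m².
Hydraulic gradient i = (254.88 − 253.67) / 479 = 1.21 / 479 = 0.002526.
Darcy's law: Q = K · A · i = 6.964 × 1543 × 0.002526 = 27.14 m³/day.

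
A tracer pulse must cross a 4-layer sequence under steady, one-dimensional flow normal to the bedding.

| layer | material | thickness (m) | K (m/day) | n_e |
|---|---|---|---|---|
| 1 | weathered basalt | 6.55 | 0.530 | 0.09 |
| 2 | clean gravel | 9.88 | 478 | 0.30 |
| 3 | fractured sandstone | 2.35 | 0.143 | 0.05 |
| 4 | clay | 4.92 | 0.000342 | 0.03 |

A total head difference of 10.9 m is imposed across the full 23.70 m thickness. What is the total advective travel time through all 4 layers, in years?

With flow normal to the layers, continuity requires the same specific discharge q through every layer.
Σ(b_i/K_i) = 6.55/0.530 + 9.88/478 + 2.35/0.143 + 4.92/0.000342 = 14415 d.
q = Δh / Σ(b_i/K_i) = 10.9 / 14415 = 0.0007562 m/day.
In each layer the seepage velocity is v_i = q/n_i, so the layer transit time is t_i = b_i·n_i / q:
  layer 1 (weathered basalt): t_1 = 6.55 × 0.09 / 0.0007562 = 779.6 d
  layer 2 (clean gravel): t_2 = 9.88 × 0.30 / 0.0007562 = 3920 d
  layer 3 (fractured sandstone): t_3 = 2.35 × 0.05 / 0.0007562 = 155.4 d
  layer 4 (clay): t_4 = 4.92 × 0.03 / 0.0007562 = 195.2 d
Total t = Σ t_i = 5050 days = 13.83 years.

13.8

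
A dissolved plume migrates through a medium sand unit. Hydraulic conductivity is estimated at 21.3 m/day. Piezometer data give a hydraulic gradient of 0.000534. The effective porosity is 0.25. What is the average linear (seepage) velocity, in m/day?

Hydraulic gradient i = 0.000534.
Darcy flux q = K · i = 21.30 × 0.0005340 = 0.01137 m/day.
Seepage velocity v = q / n_e = 0.01137 / 0.25 = 0.04550 m/day.

0.0455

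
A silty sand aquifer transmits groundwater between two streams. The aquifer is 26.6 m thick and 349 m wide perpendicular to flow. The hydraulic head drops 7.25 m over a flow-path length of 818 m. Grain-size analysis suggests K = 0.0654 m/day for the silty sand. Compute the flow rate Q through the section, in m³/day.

5.38

Cross-sectional area A = 349 × 26.6 = 9283 m².
Hydraulic gradient i = Δh / L = 7.25 / 818 = 0.008863.
Darcy's law: Q = K · A · i = 0.06540 × 9283 × 0.008863 = 5.381 m³/day.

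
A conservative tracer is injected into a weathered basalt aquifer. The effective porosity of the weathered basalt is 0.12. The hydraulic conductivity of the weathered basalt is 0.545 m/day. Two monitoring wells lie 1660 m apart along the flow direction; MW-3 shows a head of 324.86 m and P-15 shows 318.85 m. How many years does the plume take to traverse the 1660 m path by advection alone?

Hydraulic gradient i = (324.86 − 318.85) / 1660 = 6.01 / 1660 = 0.003620.
Darcy flux q = K · i = 0.5450 × 0.003620 = 0.001973 m/day.
Seepage velocity v = q / n_e = 0.001973 / 0.12 = 0.01644 m/day.
Travel time t = L / v = 1660 / 0.01644 = 1.010e+05 days = 276.4 years.

276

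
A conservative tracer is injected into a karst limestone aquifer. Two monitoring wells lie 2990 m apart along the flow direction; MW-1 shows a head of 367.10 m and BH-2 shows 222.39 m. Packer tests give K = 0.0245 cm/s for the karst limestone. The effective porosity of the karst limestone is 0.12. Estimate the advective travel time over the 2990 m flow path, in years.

Convert K: 0.0245 cm/s × 864 = 21.17 m/day.
Hydraulic gradient i = (367.10 − 222.39) / 2990 = 144.71 / 2990 = 0.04840.
Darcy flux q = K · i = 21.17 × 0.04840 = 1.024 m/day.
Seepage velocity v = q / n_e = 1.024 / 0.12 = 8.537 m/day.
Travel time t = L / v = 2990 / 8.537 = 350.2 days = 0.9589 years.

0.959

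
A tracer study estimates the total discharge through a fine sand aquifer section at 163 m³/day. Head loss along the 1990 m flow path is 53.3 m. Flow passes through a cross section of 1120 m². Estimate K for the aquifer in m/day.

Hydraulic gradient i = Δh / L = 53.3 / 1990 = 0.02678.
From Q = K·A·i, K = Q / (A·i) = 163 / (1120 × 0.02678) = 5.434 m/day.

5.43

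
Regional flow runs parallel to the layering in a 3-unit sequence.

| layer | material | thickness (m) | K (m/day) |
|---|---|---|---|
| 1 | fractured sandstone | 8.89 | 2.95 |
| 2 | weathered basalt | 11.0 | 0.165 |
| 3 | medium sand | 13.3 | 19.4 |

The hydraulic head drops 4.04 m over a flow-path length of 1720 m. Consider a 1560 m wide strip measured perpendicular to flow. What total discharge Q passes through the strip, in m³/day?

1050

Flow is parallel to layering, so each bed carries its own Darcy discharge and the transmissivities add.
Σ(K_i·b_i) = 2.95×8.89 + 0.165×11.0 + 19.4×13.3 = 286.1 m²/day.
Hydraulic gradient i = Δh / L = 4.04 / 1720 = 0.002349.
Q = Σ(K_i·b_i) · W · i = 286.1 × 1560 × 0.002349 = 1048 m³/day.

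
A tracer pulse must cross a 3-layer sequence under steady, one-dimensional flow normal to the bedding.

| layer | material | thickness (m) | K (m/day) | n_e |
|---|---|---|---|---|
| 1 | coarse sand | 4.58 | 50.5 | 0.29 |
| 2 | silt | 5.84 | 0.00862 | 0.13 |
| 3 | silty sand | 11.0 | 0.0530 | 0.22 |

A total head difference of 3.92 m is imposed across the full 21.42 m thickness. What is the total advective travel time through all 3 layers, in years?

2.79

With flow normal to the layers, continuity requires the same specific discharge q through every layer.
Σ(b_i/K_i) = 4.58/50.5 + 5.84/0.00862 + 11.0/0.0530 = 885.1 d.
q = Δh / Σ(b_i/K_i) = 3.92 / 885.1 = 0.004429 m/day.
In each layer the seepage velocity is v_i = q/n_i, so the layer transit time is t_i = b_i·n_i / q:
  layer 1 (coarse sand): t_1 = 4.58 × 0.29 / 0.004429 = 299.9 d
  layer 2 (silt): t_2 = 5.84 × 0.13 / 0.004429 = 171.4 d
  layer 3 (silty sand): t_3 = 11.0 × 0.22 / 0.004429 = 546.4 d
Total t = Σ t_i = 1018 days = 2.786 years.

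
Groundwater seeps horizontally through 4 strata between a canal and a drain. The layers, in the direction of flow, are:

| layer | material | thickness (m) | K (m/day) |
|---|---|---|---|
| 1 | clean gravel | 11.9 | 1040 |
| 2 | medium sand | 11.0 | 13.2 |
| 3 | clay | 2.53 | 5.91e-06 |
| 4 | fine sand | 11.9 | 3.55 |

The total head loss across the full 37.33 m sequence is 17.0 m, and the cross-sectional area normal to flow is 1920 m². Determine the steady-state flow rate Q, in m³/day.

0.0762

Flow is perpendicular to layering, so the layers act in series and the equivalent K is the thickness-weighted harmonic mean.
Total thickness L = 11.9 + 11.0 + 2.53 + 11.9 = 37.33 m.
Σ(b_i/K_i) = 11.9/1040 + 11.0/13.2 + 2.53/5.91e-06 + 11.9/3.55 = 4.281e+05 d.
K_eq = L / Σ(b_i/K_i) = 37.33 / 4.281e+05 = 8.720e-05 m/day.
Q = K_eq · A · (Δh/L) = 8.720e-05 × 1920 × (17.0/37.33) = 0.07625 m³/day.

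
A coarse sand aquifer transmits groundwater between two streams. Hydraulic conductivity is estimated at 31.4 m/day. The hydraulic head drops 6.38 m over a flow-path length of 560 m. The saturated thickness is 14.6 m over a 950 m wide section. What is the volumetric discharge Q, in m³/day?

4960

Cross-sectional area A = 950 × 14.6 = 13870 m².
Hydraulic gradient i = Δh / L = 6.38 / 560 = 0.01139.
Darcy's law: Q = K · A · i = 31.40 × 13870 × 0.01139 = 4962 m³/day.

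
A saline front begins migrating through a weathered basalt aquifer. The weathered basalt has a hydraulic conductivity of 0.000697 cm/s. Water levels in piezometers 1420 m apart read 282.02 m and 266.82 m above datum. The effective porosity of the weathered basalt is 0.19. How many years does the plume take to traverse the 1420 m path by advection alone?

Convert K: 0.000697 cm/s × 864 = 0.6022 m/day.
Hydraulic gradient i = (282.02 − 266.82) / 1420 = 15.2 / 1420 = 0.01070.
Darcy flux q = K · i = 0.6022 × 0.01070 = 0.006446 m/day.
Seepage velocity v = q / n_e = 0.006446 / 0.19 = 0.03393 m/day.
Travel time t = L / v = 1420 / 0.03393 = 41854 days = 114.6 years.

115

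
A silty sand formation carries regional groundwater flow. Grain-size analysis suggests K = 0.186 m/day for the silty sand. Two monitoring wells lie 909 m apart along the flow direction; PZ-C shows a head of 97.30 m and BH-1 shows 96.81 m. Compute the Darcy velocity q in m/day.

0.000100

Hydraulic gradient i = (97.30 − 96.81) / 909 = 0.49 / 909 = 0.0005391.
Specific discharge q = K · i = 0.1860 × 0.0005391 = 0.0001003 m/day.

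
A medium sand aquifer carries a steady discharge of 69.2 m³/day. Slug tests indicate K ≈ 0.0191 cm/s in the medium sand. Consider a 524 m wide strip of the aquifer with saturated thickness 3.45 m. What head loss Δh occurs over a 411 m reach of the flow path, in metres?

0.953

Convert K: 0.0191 cm/s × 864 = 16.50 m/day.
Cross-sectional area A = 524 × 3.45 = 1808 m².
From Q = K·A·i, i = Q / (K·A) = 69.2 / (16.50 × 1808) = 0.002320.
Head loss Δh = i · L = 0.002320 × 411 = 0.9533 m.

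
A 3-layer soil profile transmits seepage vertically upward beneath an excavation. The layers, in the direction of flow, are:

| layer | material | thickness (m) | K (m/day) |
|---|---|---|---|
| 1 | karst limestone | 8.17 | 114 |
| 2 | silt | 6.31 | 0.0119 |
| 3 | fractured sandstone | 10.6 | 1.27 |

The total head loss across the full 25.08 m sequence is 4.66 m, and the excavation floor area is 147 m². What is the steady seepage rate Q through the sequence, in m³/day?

Flow is perpendicular to layering, so the layers act in series and the equivalent K is the thickness-weighted harmonic mean.
Total thickness L = 8.17 + 6.31 + 10.6 = 25.08 m.
Σ(b_i/K_i) = 8.17/114 + 6.31/0.0119 + 10.6/1.27 = 538.7 d.
K_eq = L / Σ(b_i/K_i) = 25.08 / 538.7 = 0.04656 m/day.
Q = K_eq · A · (Δh/L) = 0.04656 × 147 × (4.66/25.08) = 1.272 m³/day.

1.27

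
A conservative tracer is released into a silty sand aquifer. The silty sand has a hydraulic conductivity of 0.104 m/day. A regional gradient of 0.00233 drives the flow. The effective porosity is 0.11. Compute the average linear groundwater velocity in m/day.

Hydraulic gradient i = 0.00233.
Darcy flux q = K · i = 0.1040 × 0.002330 = 0.0002423 m/day.
Seepage velocity v = q / n_e = 0.0002423 / 0.11 = 0.002203 m/day.

0.00220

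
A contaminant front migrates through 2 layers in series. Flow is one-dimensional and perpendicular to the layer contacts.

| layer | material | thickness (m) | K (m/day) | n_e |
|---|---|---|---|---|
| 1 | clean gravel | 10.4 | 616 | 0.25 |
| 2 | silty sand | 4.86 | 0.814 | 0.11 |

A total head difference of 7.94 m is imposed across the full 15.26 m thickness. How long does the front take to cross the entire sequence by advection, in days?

With flow normal to the layers, continuity requires the same specific discharge q through every layer.
Σ(b_i/K_i) = 10.4/616 + 4.86/0.814 = 5.987 d.
q = Δh / Σ(b_i/K_i) = 7.94 / 5.987 = 1.326 m/day.
In each layer the seepage velocity is v_i = q/n_i, so the layer transit time is t_i = b_i·n_i / q:
  layer 1 (clean gravel): t_1 = 10.4 × 0.25 / 1.326 = 1.961 d
  layer 2 (silty sand): t_2 = 4.86 × 0.11 / 1.326 = 0.4031 d
Total t = Σ t_i = 2.364 days.

2.36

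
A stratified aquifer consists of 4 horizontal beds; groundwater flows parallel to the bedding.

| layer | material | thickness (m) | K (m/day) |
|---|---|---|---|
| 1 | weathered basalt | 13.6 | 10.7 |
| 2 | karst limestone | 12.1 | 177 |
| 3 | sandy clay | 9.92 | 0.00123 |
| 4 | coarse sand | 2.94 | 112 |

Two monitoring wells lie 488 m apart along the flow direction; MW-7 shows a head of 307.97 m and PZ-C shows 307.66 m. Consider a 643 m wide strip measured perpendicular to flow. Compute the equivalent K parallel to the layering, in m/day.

67.9

Flow is parallel to layering, so each bed carries its own Darcy discharge and the transmissivities add.
Σ(K_i·b_i) = 10.7×13.6 + 177×12.1 + 0.00123×9.92 + 112×2.94 = 2617 m²/day.
Total thickness b = 38.56 m, so K_eq = Σ(K_i·b_i)/b = 67.86 m/day.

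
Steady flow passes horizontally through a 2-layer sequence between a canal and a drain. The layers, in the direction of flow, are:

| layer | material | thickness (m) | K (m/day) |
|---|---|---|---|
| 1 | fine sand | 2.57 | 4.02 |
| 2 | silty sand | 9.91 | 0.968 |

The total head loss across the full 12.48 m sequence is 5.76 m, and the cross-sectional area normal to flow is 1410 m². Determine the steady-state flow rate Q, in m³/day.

Flow is perpendicular to layering, so the layers act in series and the equivalent K is the thickness-weighted harmonic mean.
Total thickness L = 2.57 + 9.91 = 12.48 m.
Σ(b_i/K_i) = 2.57/4.02 + 9.91/0.968 = 10.88 d.
K_eq = L / Σ(b_i/K_i) = 12.48 / 10.88 = 1.147 m/day.
Q = K_eq · A · (Δh/L) = 1.147 × 1410 × (5.76/12.48) = 746.7 m³/day.

747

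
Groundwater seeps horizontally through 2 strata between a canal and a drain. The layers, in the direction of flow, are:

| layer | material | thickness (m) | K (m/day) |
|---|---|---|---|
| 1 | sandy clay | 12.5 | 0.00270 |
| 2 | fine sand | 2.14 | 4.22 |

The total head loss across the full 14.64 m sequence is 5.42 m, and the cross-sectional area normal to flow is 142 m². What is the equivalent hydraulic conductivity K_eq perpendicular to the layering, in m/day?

Flow is perpendicular to layering, so the layers act in series and the equivalent K is the thickness-weighted harmonic mean.
Total thickness L = 12.5 + 2.14 = 14.64 m.
Σ(b_i/K_i) = 12.5/0.00270 + 2.14/4.22 = 4630 d.
K_eq = L / Σ(b_i/K_i) = 14.64 / 4630 = 0.003162 m/day.

0.00316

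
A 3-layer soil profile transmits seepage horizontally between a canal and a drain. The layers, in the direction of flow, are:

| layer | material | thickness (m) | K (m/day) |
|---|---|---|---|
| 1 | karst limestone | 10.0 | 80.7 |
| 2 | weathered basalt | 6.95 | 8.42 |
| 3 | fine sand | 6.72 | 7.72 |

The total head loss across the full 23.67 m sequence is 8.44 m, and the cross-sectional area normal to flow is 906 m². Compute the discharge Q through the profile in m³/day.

4200

Flow is perpendicular to layering, so the layers act in series and the equivalent K is the thickness-weighted harmonic mean.
Total thickness L = 10.0 + 6.95 + 6.72 = 23.67 m.
Σ(b_i/K_i) = 10.0/80.7 + 6.95/8.42 + 6.72/7.72 = 1.820 d.
K_eq = L / Σ(b_i/K_i) = 23.67 / 1.820 = 13.01 m/day.
Q = K_eq · A · (Δh/L) = 13.01 × 906 × (8.44/23.67) = 4202 m³/day.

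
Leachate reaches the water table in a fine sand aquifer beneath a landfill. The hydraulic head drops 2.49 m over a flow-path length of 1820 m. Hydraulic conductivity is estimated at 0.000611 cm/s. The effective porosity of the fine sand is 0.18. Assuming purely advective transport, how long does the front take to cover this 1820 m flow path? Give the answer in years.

1240

Convert K: 0.000611 cm/s × 864 = 0.5279 m/day.
Hydraulic gradient i = Δh / L = 2.49 / 1820 = 0.001368.
Darcy flux q = K · i = 0.5279 × 0.001368 = 0.0007222 m/day.
Seepage velocity v = q / n_e = 0.0007222 / 0.18 = 0.004012 m/day.
Travel time t = L / v = 1820 / 0.004012 = 4.536e+05 days = 1242 years.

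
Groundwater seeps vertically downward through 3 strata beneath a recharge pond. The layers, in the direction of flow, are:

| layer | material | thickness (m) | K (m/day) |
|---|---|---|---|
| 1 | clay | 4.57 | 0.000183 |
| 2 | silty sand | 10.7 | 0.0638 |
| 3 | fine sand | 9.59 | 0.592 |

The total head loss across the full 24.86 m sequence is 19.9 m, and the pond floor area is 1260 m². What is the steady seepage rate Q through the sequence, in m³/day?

0.997

Flow is perpendicular to layering, so the layers act in series and the equivalent K is the thickness-weighted harmonic mean.
Total thickness L = 4.57 + 10.7 + 9.59 = 24.86 m.
Σ(b_i/K_i) = 4.57/0.000183 + 10.7/0.0638 + 9.59/0.592 = 25157 d.
K_eq = L / Σ(b_i/K_i) = 24.86 / 25157 = 0.0009882 m/day.
Q = K_eq · A · (Δh/L) = 0.0009882 × 1260 × (19.9/24.86) = 0.9967 m³/day.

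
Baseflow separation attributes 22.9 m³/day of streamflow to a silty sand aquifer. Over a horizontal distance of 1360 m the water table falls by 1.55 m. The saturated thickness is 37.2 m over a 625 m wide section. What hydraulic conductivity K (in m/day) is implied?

0.864

Cross-sectional area A = 625 × 37.2 = 23250 m².
Hydraulic gradient i = Δh / L = 1.55 / 1360 = 0.001140.
From Q = K·A·i, K = Q / (A·i) = 22.9 / (23250 × 0.001140) = 0.8642 m/day.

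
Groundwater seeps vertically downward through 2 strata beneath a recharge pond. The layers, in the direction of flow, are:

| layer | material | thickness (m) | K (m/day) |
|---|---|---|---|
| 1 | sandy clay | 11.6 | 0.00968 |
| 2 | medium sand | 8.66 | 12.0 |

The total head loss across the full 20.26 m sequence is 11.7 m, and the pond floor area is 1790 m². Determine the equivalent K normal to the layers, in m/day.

Flow is perpendicular to layering, so the layers act in series and the equivalent K is the thickness-weighted harmonic mean.
Total thickness L = 11.6 + 8.66 = 20.26 m.
Σ(b_i/K_i) = 11.6/0.00968 + 8.66/12.0 = 1199 d.
K_eq = L / Σ(b_i/K_i) = 20.26 / 1199 = 0.01690 m/day.

0.0169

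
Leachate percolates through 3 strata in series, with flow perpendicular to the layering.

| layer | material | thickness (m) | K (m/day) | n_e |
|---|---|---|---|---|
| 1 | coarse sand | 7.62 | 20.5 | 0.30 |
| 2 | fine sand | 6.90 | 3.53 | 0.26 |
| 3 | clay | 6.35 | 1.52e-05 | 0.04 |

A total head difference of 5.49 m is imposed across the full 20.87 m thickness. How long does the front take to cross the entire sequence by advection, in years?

903

With flow normal to the layers, continuity requires the same specific discharge q through every layer.
Σ(b_i/K_i) = 7.62/20.5 + 6.90/3.53 + 6.35/1.52e-05 = 4.178e+05 d.
q = Δh / Σ(b_i/K_i) = 5.49 / 4.178e+05 = 1.314e-05 m/day.
In each layer the seepage velocity is v_i = q/n_i, so the layer transit time is t_i = b_i·n_i / q:
  layer 1 (coarse sand): t_1 = 7.62 × 0.30 / 1.314e-05 = 1.740e+05 d
  layer 2 (fine sand): t_2 = 6.90 × 0.26 / 1.314e-05 = 1.365e+05 d
  layer 3 (clay): t_3 = 6.35 × 0.04 / 1.314e-05 = 19328 d
Total t = Σ t_i = 3.298e+05 days = 902.9 years.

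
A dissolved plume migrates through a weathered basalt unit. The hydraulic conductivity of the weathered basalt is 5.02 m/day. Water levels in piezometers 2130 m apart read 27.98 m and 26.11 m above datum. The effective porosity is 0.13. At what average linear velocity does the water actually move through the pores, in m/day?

Hydraulic gradient i = (27.98 − 26.11) / 2130 = 1.87 / 2130 = 0.0008779.
Darcy flux q = K · i = 5.020 × 0.0008779 = 0.004407 m/day.
Seepage velocity v = q / n_e = 0.004407 / 0.13 = 0.03390 m/day.

0.0339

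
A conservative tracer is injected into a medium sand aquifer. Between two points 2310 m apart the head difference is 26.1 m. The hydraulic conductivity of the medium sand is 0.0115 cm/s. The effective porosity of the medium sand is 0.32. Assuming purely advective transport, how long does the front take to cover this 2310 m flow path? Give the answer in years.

18.0

Convert K: 0.0115 cm/s × 864 = 9.936 m/day.
Hydraulic gradient i = Δh / L = 26.1 / 2310 = 0.01130.
Darcy flux q = K · i = 9.936 × 0.01130 = 0.1123 m/day.
Seepage velocity v = q / n_e = 0.1123 / 0.32 = 0.3508 m/day.
Travel time t = L / v = 2310 / 0.3508 = 6584 days = 18.03 years.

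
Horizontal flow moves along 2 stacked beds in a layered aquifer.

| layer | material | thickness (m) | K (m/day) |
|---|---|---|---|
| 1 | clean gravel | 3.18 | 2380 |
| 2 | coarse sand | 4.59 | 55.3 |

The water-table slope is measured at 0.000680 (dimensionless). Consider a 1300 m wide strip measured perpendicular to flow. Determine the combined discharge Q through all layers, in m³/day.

Flow is parallel to layering, so each bed carries its own Darcy discharge and the transmissivities add.
Σ(K_i·b_i) = 2380×3.18 + 55.3×4.59 = 7822 m²/day.
Hydraulic gradient i = 0.000680.
Q = Σ(K_i·b_i) · W · i = 7822 × 1300 × 0.0006800 = 6915 m³/day.

6910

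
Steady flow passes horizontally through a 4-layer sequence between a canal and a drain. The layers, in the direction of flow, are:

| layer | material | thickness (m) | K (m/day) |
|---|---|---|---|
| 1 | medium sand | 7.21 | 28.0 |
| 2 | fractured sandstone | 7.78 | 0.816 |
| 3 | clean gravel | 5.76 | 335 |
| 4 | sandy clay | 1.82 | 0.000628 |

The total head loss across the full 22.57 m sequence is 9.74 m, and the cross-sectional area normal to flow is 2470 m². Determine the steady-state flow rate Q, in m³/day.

Flow is perpendicular to layering, so the layers act in series and the equivalent K is the thickness-weighted harmonic mean.
Total thickness L = 7.21 + 7.78 + 5.76 + 1.82 = 22.57 m.
Σ(b_i/K_i) = 7.21/28.0 + 7.78/0.816 + 5.76/335 + 1.82/0.000628 = 2908 d.
K_eq = L / Σ(b_i/K_i) = 22.57 / 2908 = 0.007762 m/day.
Q = K_eq · A · (Δh/L) = 0.007762 × 2470 × (9.74/22.57) = 8.273 m³/day.

8.27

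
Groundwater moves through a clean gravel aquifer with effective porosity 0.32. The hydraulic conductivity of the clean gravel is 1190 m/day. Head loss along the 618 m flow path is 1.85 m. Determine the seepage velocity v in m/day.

11.1

Hydraulic gradient i = Δh / L = 1.85 / 618 = 0.002994.
Darcy flux q = K · i = 1190 × 0.002994 = 3.562 m/day.
Seepage velocity v = q / n_e = 3.562 / 0.32 = 11.13 m/day.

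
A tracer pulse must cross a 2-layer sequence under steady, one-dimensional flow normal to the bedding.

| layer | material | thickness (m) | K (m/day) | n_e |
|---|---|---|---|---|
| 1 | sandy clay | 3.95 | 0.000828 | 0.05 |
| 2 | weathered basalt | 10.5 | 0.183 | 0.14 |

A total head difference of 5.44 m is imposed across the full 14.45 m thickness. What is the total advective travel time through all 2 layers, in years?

4.05

With flow normal to the layers, continuity requires the same specific discharge q through every layer.
Σ(b_i/K_i) = 3.95/0.000828 + 10.5/0.183 = 4828 d.
q = Δh / Σ(b_i/K_i) = 5.44 / 4828 = 0.001127 m/day.
In each layer the seepage velocity is v_i = q/n_i, so the layer transit time is t_i = b_i·n_i / q:
  layer 1 (sandy clay): t_1 = 3.95 × 0.05 / 0.001127 = 175.3 d
  layer 2 (weathered basalt): t_2 = 10.5 × 0.14 / 0.001127 = 1305 d
Total t = Σ t_i = 1480 days = 4.052 years.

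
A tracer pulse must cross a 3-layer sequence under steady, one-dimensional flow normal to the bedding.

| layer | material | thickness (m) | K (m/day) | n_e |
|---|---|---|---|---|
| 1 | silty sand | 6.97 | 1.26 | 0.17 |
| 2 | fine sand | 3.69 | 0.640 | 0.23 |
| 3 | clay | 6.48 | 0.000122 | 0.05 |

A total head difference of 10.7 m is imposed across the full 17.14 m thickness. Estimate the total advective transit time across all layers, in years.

With flow normal to the layers, continuity requires the same specific discharge q through every layer.
Σ(b_i/K_i) = 6.97/1.26 + 3.69/0.640 + 6.48/0.000122 = 53126 d.
q = Δh / Σ(b_i/K_i) = 10.7 / 53126 = 0.0002014 m/day.
In each layer the seepage velocity is v_i = q/n_i, so the layer transit time is t_i = b_i·n_i / q:
  layer 1 (silty sand): t_1 = 6.97 × 0.17 / 0.0002014 = 5883 d
  layer 2 (fine sand): t_2 = 3.69 × 0.23 / 0.0002014 = 4214 d
  layer 3 (clay): t_3 = 6.48 × 0.05 / 0.0002014 = 1609 d
Total t = Σ t_i = 11706 days = 32.05 years.

32.0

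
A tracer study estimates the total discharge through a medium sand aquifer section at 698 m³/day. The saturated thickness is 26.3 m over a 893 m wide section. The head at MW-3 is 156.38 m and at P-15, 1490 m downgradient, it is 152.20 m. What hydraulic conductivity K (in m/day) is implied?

10.6

Cross-sectional area A = 893 × 26.3 = 23486 m².
Hydraulic gradient i = (156.38 − 152.20) / 1490 = 4.18 / 1490 = 0.002805.
From Q = K·A·i, K = Q / (A·i) = 698 / (23486 × 0.002805) = 10.59 m/day.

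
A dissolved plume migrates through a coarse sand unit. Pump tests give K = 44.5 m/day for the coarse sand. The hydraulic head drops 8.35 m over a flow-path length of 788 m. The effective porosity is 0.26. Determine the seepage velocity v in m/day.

Hydraulic gradient i = Δh / L = 8.35 / 788 = 0.01060.
Darcy flux q = K · i = 44.50 × 0.01060 = 0.4715 m/day.
Seepage velocity v = q / n_e = 0.4715 / 0.26 = 1.814 m/day.

1.81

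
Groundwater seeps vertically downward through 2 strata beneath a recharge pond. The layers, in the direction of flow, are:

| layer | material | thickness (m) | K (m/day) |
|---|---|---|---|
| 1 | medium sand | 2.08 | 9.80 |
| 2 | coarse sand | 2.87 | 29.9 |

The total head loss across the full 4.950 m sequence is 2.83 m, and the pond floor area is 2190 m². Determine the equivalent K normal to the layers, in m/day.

Flow is perpendicular to layering, so the layers act in series and the equivalent K is the thickness-weighted harmonic mean.
Total thickness L = 2.08 + 2.87 = 4.950 m.
Σ(b_i/K_i) = 2.08/9.80 + 2.87/29.9 = 0.3082 d.
K_eq = L / Σ(b_i/K_i) = 4.950 / 0.3082 = 16.06 m/day.

16.1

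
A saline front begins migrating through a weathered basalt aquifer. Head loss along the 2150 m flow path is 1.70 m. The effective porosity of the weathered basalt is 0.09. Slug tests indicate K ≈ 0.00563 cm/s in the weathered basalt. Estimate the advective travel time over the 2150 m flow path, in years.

138

Convert K: 0.00563 cm/s × 864 = 4.864 m/day.
Hydraulic gradient i = Δh / L = 1.70 / 2150 = 0.0007907.
Darcy flux q = K · i = 4.864 × 0.0007907 = 0.003846 m/day.
Seepage velocity v = q / n_e = 0.003846 / 0.09 = 0.04274 m/day.
Travel time t = L / v = 2150 / 0.04274 = 50309 days = 137.7 years.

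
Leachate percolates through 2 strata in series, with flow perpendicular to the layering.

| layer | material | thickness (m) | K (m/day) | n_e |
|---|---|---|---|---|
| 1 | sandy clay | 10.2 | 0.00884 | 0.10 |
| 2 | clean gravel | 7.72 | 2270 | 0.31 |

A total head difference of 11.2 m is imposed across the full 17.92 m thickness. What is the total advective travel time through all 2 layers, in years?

With flow normal to the layers, continuity requires the same specific discharge q through every layer.
Σ(b_i/K_i) = 10.2/0.00884 + 7.72/2270 = 1154 d.
q = Δh / Σ(b_i/K_i) = 11.2 / 1154 = 0.009707 m/day.
In each layer the seepage velocity is v_i = q/n_i, so the layer transit time is t_i = b_i·n_i / q:
  layer 1 (sandy clay): t_1 = 10.2 × 0.10 / 0.009707 = 105.1 d
  layer 2 (clean gravel): t_2 = 7.72 × 0.31 / 0.009707 = 246.6 d
Total t = Σ t_i = 351.6 days = 0.9627 years.

0.963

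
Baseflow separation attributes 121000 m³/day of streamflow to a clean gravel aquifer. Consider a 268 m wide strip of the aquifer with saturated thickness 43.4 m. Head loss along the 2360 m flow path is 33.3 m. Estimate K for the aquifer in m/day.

737

Cross-sectional area A = 268 × 43.4 = 11631 m².
Hydraulic gradient i = Δh / L = 33.3 / 2360 = 0.01411.
From Q = K·A·i, K = Q / (A·i) = 121000 / (11631 × 0.01411) = 737.3 m/day.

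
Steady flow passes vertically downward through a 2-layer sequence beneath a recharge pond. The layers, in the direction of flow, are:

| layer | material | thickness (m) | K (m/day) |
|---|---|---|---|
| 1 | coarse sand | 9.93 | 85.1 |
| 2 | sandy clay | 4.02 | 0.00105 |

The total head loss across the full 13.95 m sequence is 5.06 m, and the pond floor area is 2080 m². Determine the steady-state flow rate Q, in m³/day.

Flow is perpendicular to layering, so the layers act in series and the equivalent K is the thickness-weighted harmonic mean.
Total thickness L = 9.93 + 4.02 = 13.95 m.
Σ(b_i/K_i) = 9.93/85.1 + 4.02/0.00105 = 3829 d.
K_eq = L / Σ(b_i/K_i) = 13.95 / 3829 = 0.003644 m/day.
Q = K_eq · A · (Δh/L) = 0.003644 × 2080 × (5.06/13.95) = 2.749 m³/day.

2.75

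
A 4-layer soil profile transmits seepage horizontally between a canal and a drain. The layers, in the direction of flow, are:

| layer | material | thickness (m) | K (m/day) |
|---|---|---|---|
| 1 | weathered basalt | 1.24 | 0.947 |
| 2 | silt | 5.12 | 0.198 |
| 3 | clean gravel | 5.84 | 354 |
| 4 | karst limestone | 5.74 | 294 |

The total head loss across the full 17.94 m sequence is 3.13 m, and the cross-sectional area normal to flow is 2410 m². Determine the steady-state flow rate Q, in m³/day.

Flow is perpendicular to layering, so the layers act in series and the equivalent K is the thickness-weighted harmonic mean.
Total thickness L = 1.24 + 5.12 + 5.84 + 5.74 = 17.94 m.
Σ(b_i/K_i) = 1.24/0.947 + 5.12/0.198 + 5.84/354 + 5.74/294 = 27.20 d.
K_eq = L / Σ(b_i/K_i) = 17.94 / 27.20 = 0.6595 m/day.
Q = K_eq · A · (Δh/L) = 0.6595 × 2410 × (3.13/17.94) = 277.3 m³/day.

277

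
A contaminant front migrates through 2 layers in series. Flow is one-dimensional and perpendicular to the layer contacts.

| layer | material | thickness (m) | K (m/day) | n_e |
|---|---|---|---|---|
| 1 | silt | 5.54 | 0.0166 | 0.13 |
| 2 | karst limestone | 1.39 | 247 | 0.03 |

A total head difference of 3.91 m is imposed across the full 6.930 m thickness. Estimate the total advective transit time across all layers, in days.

With flow normal to the layers, continuity requires the same specific discharge q through every layer.
Σ(b_i/K_i) = 5.54/0.0166 + 1.39/247 = 333.7 d.
q = Δh / Σ(b_i/K_i) = 3.91 / 333.7 = 0.01172 m/day.
In each layer the seepage velocity is v_i = q/n_i, so the layer transit time is t_i = b_i·n_i / q:
  layer 1 (silt): t_1 = 5.54 × 0.13 / 0.01172 = 61.47 d
  layer 2 (karst limestone): t_2 = 1.39 × 0.03 / 0.01172 = 3.559 d
Total t = Σ t_i = 65.03 days.

65.0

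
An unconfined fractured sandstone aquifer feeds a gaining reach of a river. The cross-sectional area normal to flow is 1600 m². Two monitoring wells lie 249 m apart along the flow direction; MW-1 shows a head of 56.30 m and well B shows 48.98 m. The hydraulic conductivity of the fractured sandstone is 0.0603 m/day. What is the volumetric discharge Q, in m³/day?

Hydraulic gradient i = (56.30 − 48.98) / 249 = 7.32 / 249 = 0.02940.
Darcy's law: Q = K · A · i = 0.06030 × 1600 × 0.02940 = 2.836 m³/day.

2.84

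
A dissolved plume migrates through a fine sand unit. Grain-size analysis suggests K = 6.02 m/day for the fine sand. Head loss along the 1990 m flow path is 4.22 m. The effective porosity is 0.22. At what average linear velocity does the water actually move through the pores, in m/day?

Hydraulic gradient i = Δh / L = 4.22 / 1990 = 0.002121.
Darcy flux q = K · i = 6.020 × 0.002121 = 0.01277 m/day.
Seepage velocity v = q / n_e = 0.01277 / 0.22 = 0.05803 m/day.

0.0580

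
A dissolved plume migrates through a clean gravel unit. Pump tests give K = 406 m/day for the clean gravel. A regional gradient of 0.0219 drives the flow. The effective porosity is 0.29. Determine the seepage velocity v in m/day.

Hydraulic gradient i = 0.0219.
Darcy flux q = K · i = 406.0 × 0.02190 = 8.891 m/day.
Seepage velocity v = q / n_e = 8.891 / 0.29 = 30.66 m/day.

30.7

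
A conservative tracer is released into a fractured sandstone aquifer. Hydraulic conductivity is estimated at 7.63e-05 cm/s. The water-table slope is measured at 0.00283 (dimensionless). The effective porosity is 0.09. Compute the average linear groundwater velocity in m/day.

0.00207

Convert K: 7.63e-05 cm/s × 864 = 0.06592 m/day.
Hydraulic gradient i = 0.00283.
Darcy flux q = K · i = 0.06592 × 0.002830 = 0.0001866 m/day.
Seepage velocity v = q / n_e = 0.0001866 / 0.09 = 0.002073 m/day.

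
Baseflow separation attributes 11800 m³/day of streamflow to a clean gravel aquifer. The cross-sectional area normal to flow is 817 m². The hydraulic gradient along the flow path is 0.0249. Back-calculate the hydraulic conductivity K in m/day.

Hydraulic gradient i = 0.0249.
From Q = K·A·i, K = Q / (A·i) = 11800 / (817.0 × 0.02490) = 580.0 m/day.

580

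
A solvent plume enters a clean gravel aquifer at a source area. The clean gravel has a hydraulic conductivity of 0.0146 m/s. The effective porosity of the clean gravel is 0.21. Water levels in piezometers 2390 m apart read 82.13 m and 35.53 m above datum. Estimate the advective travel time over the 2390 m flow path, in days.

20.4

Convert K: 0.0146 m/s × 86400 = 1261 m/day.
Hydraulic gradient i = (82.13 − 35.53) / 2390 = 46.6 / 2390 = 0.01950.
Darcy flux q = K · i = 1261 × 0.01950 = 24.60 m/day.
Seepage velocity v = q / n_e = 24.60 / 0.21 = 117.1 m/day.
Travel time t = L / v = 2390 / 117.1 = 20.41 days.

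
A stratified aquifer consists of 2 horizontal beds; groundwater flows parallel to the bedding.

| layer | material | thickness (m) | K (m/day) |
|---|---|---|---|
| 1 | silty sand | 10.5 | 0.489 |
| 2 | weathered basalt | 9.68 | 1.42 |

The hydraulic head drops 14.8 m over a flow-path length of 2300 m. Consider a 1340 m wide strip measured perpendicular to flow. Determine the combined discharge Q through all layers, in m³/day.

163

Flow is parallel to layering, so each bed carries its own Darcy discharge and the transmissivities add.
Σ(K_i·b_i) = 0.489×10.5 + 1.42×9.68 = 18.88 m²/day.
Hydraulic gradient i = Δh / L = 14.8 / 2300 = 0.006435.
Q = Σ(K_i·b_i) · W · i = 18.88 × 1340 × 0.006435 = 162.8 m³/day.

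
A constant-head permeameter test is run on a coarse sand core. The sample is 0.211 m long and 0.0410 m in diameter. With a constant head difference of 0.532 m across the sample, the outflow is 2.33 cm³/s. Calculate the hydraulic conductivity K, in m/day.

Cross-sectional area A = π·(d/2)² = π × (0.0410/2)² = 0.001320 m².
Convert discharge: 2.33 cm³/s = 2.330e-06 m³/s.
Darcy's law rearranged: K = Q·L / (A·Δh) = 2.330e-06 × 0.211 / (0.001320 × 0.532) = 0.0007000 m/s = 60.48 m/day.

60.5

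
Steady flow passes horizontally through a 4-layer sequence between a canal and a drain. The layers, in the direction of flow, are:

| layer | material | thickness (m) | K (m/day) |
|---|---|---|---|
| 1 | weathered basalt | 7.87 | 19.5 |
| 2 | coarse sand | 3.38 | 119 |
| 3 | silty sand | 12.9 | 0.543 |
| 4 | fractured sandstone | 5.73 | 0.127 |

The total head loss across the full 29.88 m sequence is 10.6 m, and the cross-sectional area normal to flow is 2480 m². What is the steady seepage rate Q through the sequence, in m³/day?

Flow is perpendicular to layering, so the layers act in series and the equivalent K is the thickness-weighted harmonic mean.
Total thickness L = 7.87 + 3.38 + 12.9 + 5.73 = 29.88 m.
Σ(b_i/K_i) = 7.87/19.5 + 3.38/119 + 12.9/0.543 + 5.73/0.127 = 69.31 d.
K_eq = L / Σ(b_i/K_i) = 29.88 / 69.31 = 0.4311 m/day.
Q = K_eq · A · (Δh/L) = 0.4311 × 2480 × (10.6/29.88) = 379.3 m³/day.

379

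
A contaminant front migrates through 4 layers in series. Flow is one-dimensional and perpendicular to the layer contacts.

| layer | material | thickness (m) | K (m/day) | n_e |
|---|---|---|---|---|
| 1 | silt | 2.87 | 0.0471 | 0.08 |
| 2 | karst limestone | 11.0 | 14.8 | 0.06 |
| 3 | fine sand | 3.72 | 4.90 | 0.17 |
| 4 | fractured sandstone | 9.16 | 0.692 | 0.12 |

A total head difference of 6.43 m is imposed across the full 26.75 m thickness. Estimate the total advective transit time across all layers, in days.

With flow normal to the layers, continuity requires the same specific discharge q through every layer.
Σ(b_i/K_i) = 2.87/0.0471 + 11.0/14.8 + 3.72/4.90 + 9.16/0.692 = 75.67 d.
q = Δh / Σ(b_i/K_i) = 6.43 / 75.67 = 0.08497 m/day.
In each layer the seepage velocity is v_i = q/n_i, so the layer transit time is t_i = b_i·n_i / q:
  layer 1 (silt): t_1 = 2.87 × 0.08 / 0.08497 = 2.702 d
  layer 2 (karst limestone): t_2 = 11.0 × 0.06 / 0.08497 = 7.767 d
  layer 3 (fine sand): t_3 = 3.72 × 0.17 / 0.08497 = 7.443 d
  layer 4 (fractured sandstone): t_4 = 9.16 × 0.12 / 0.08497 = 12.94 d
Total t = Σ t_i = 30.85 days.

30.8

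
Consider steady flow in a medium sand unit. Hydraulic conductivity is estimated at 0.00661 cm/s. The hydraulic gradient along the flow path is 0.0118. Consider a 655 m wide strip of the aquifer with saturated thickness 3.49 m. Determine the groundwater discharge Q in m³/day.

154

Convert K: 0.00661 cm/s × 864 = 5.711 m/day.
Cross-sectional area A = 655 × 3.49 = 2286 m².
Hydraulic gradient i = 0.0118.
Darcy's law: Q = K · A · i = 5.711 × 2286 × 0.01180 = 154.1 m³/day.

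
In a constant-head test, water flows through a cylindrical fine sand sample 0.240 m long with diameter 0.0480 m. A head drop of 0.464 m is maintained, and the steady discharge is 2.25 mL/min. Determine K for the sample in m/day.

Cross-sectional area A = π·(d/2)² = π × (0.0480/2)² = 0.001810 m².
Convert discharge: 2.25 mL/min = 3.750e-08 m³/s.
Darcy's law rearranged: K = Q·L / (A·Δh) = 3.750e-08 × 0.240 / (0.001810 × 0.464) = 1.072e-05 m/s = 0.9261 m/day.

0.926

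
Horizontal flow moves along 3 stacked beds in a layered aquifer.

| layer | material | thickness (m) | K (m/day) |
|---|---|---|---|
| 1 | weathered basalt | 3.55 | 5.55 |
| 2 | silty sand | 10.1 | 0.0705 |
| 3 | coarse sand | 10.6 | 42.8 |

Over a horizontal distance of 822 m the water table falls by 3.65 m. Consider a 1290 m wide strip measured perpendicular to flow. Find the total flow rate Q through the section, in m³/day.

2720

Flow is parallel to layering, so each bed carries its own Darcy discharge and the transmissivities add.
Σ(K_i·b_i) = 5.55×3.55 + 0.0705×10.1 + 42.8×10.6 = 474.1 m²/day.
Hydraulic gradient i = Δh / L = 3.65 / 822 = 0.004440.
Q = Σ(K_i·b_i) · W · i = 474.1 × 1290 × 0.004440 = 2716 m³/day.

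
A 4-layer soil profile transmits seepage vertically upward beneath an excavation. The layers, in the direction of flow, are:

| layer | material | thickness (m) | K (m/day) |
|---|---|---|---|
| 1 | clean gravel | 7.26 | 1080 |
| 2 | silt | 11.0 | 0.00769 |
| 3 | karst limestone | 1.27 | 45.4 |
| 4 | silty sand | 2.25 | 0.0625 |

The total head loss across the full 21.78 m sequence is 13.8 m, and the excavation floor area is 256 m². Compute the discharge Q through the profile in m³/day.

Flow is perpendicular to layering, so the layers act in series and the equivalent K is the thickness-weighted harmonic mean.
Total thickness L = 7.26 + 11.0 + 1.27 + 2.25 = 21.78 m.
Σ(b_i/K_i) = 7.26/1080 + 11.0/0.00769 + 1.27/45.4 + 2.25/0.0625 = 1466 d.
K_eq = L / Σ(b_i/K_i) = 21.78 / 1466 = 0.01485 m/day.
Q = K_eq · A · (Δh/L) = 0.01485 × 256 × (13.8/21.78) = 2.409 m³/day.

2.41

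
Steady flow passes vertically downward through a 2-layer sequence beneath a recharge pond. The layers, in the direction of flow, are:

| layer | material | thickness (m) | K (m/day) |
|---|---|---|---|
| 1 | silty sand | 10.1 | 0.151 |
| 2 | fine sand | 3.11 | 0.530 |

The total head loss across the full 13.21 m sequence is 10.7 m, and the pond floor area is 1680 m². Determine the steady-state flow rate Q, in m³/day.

247

Flow is perpendicular to layering, so the layers act in series and the equivalent K is the thickness-weighted harmonic mean.
Total thickness L = 10.1 + 3.11 = 13.21 m.
Σ(b_i/K_i) = 10.1/0.151 + 3.11/0.530 = 72.76 d.
K_eq = L / Σ(b_i/K_i) = 13.21 / 72.76 = 0.1816 m/day.
Q = K_eq · A · (Δh/L) = 0.1816 × 1680 × (10.7/13.21) = 247.1 m³/day.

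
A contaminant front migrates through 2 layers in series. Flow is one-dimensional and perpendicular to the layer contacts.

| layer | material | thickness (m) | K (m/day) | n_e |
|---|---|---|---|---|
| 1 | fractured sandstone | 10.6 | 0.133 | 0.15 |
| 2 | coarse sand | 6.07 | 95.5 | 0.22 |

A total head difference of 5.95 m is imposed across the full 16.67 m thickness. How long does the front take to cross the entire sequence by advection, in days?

With flow normal to the layers, continuity requires the same specific discharge q through every layer.
Σ(b_i/K_i) = 10.6/0.133 + 6.07/95.5 = 79.76 d.
q = Δh / Σ(b_i/K_i) = 5.95 / 79.76 = 0.07460 m/day.
In each layer the seepage velocity is v_i = q/n_i, so the layer transit time is t_i = b_i·n_i / q:
  layer 1 (fractured sandstone): t_1 = 10.6 × 0.15 / 0.07460 = 21.31 d
  layer 2 (coarse sand): t_2 = 6.07 × 0.22 / 0.07460 = 17.90 d
Total t = Σ t_i = 39.22 days.

39.2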